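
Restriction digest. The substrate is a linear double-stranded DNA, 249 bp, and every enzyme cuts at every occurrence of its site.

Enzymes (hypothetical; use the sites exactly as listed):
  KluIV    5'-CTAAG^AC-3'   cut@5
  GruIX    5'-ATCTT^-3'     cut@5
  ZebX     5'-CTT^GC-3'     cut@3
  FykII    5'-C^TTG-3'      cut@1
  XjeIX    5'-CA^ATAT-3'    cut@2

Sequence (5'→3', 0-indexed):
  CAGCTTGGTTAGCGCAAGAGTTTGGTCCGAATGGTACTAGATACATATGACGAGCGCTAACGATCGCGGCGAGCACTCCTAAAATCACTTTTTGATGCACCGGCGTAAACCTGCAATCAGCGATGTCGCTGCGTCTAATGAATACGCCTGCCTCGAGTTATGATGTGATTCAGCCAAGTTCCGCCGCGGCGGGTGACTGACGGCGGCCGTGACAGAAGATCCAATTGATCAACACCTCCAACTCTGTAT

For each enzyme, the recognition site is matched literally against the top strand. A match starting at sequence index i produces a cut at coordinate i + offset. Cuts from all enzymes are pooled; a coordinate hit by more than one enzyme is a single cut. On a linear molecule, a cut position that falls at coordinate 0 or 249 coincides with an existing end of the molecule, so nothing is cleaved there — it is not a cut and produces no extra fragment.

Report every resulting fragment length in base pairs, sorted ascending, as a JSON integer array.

Scan for sites:
  KluIV (CTAAGAC, off=5): no sites
  GruIX (ATCTT, off=5): no sites
  ZebX (CTTGC, off=3): no sites
  FykII CTTG/1: at [3] ⇒ [4]
  XjeIX (CAATAT, off=2): no sites

All cut coordinates (distinct, sorted): [4]

Fragment lengths:
  [0,4): 4 bp
  [4,249): 245 bp

[4,245]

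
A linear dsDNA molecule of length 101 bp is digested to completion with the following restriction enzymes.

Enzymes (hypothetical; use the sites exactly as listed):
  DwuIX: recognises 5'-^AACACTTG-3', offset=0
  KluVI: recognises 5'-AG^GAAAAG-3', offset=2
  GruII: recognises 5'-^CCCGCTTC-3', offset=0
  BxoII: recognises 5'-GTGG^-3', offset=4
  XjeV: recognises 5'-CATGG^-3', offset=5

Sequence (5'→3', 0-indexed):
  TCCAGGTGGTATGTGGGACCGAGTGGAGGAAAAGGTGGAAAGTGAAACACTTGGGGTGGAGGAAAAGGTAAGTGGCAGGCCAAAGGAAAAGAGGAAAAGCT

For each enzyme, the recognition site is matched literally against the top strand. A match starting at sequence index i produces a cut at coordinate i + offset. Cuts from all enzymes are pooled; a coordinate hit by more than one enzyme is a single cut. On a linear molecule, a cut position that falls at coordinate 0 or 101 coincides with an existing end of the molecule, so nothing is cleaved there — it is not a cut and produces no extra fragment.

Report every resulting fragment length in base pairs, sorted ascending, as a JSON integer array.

Scan for sites:
  DwuIX (AACACTTG, off=0): starts [45] → cuts [45]
  KluVI (AGGAAAAG, off=2): starts [26, 59, 83, 91] → cuts [28, 61, 85, 93]
  GruII (CCCGCTTC, off=0): no sites
  BxoII (GTGG, off=4): starts [5, 12, 22, 34, 55, 71] → cuts [9, 16, 26, 38, 59, 75]
  XjeV (CATGG, off=5): no sites

Pooled cuts: [9, 16, 26, 28, 38, 45, 59, 61, 75, 85, 93]

Fragments:
  [0,9): 9 bp
  [9,16): 7 bp
  [16,26): 10 bp
  [26,28): 2 bp
  [28,38): 10 bp
  [38,45): 7 bp
  [45,59): 14 bp
  [59,61): 2 bp
  [61,75): 14 bp
  [75,85): 10 bp
  [85,93): 8 bp
  [93,101): 8 bp

[2,2,7,7,8,8,9,10,10,10,14,14]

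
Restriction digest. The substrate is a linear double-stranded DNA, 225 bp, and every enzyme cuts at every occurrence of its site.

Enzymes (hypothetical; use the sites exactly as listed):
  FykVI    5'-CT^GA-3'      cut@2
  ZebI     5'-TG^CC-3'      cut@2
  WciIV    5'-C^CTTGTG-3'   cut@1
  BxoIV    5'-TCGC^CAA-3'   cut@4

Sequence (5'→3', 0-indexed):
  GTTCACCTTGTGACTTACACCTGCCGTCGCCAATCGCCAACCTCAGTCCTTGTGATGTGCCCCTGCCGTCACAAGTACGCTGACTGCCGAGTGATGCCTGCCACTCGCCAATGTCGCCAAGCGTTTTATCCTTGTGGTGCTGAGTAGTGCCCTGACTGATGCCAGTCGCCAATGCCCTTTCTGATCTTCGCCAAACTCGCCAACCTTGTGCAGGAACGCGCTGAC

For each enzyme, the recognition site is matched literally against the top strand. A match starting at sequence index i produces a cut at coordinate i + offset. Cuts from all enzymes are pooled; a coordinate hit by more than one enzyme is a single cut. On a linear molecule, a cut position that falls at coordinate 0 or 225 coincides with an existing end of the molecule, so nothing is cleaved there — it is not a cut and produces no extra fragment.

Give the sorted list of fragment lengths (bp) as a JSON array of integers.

Site scan:
  FykVI CTGA/2: at [79, 139, 151, 155, 180, 220] ⇒ [81, 141, 153, 157, 182, 222]
  ZebI TGCC/2: at [21, 57, 63, 84, 94, 98, 147, 159, 172] ⇒ [23, 59, 65, 86, 96, 100, 149, 161, 174]
  WciIV CCTTGTG/1: at [5, 47, 129, 203] ⇒ [6, 48, 130, 204]
  BxoIV TCGCCAA/4: at [26, 33, 104, 113, 165, 187, 196] ⇒ [30, 37, 108, 117, 169, 191, 200]

All cut coordinates (distinct, sorted): [6, 23, 30, 37, 48, 59, 65, 81, 86, 96, 100, 108, 117, 130, 141, 149, 153, 157, 161, 169, 174, 182, 191, 200, 204, 222]

Fragments:
  [0,6): 6 bp
  [6,23): 17 bp
  [23,30): 7 bp
  [30,37): 7 bp
  [37,48): 11 bp
  [48,59): 11 bp
  [59,65): 6 bp
  [65,81): 16 bp
  [81,86): 5 bp
  [86,96): 10 bp
  [96,100): 4 bp
  [100,108): 8 bp
  [108,117): 9 bp
  [117,130): 13 bp
  [130,141): 11 bp
  [141,149): 8 bp
  [149,153): 4 bp
  [153,157): 4 bp
  [157,161): 4 bp
  [161,169): 8 bp
  [169,174): 5 bp
  [174,182): 8 bp
  [182,191): 9 bp
  [191,200): 9 bp
  [200,204): 4 bp
  [204,222): 18 bp
  [222,225): 3 bp

[3,4,4,4,4,4,5,5,6,6,7,7,8,8,8,8,9,9,9,10,11,11,11,13,16,17,18]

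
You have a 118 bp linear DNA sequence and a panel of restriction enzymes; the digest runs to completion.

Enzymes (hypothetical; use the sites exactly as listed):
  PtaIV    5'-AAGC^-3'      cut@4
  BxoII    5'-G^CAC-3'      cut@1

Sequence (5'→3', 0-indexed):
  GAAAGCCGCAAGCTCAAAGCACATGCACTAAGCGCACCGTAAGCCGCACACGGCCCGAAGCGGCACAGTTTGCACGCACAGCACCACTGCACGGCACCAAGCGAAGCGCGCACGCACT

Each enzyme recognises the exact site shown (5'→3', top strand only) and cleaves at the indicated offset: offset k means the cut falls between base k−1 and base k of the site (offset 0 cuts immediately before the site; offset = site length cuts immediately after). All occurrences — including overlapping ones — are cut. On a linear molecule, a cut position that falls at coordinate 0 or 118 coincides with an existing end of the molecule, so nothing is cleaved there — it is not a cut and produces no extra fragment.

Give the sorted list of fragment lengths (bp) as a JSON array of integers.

[1,1,2,2,3,4,4,4,5,5,5,5,6,6,7,8,8,8,9,10,15]

Site scan:
  PtaIV AAGC/4: at [2, 9, 16, 29, 40, 57, 98, 103] ⇒ [6, 13, 20, 33, 44, 61, 102, 107]
  BxoII GCAC/1: at [18, 24, 33, 45, 62, 71, 75, 80, 88, 93, 109, 113] ⇒ [19, 25, 34, 46, 63, 72, 76, 81, 89, 94, 110, 114]

Pooled cuts: [6, 13, 19, 20, 25, 33, 34, 44, 46, 61, 63, 72, 76, 81, 89, 94, 102, 107, 110, 114]

Fragment lengths:
  [0,6): 6 bp
  [6,13): 7 bp
  [13,19): 6 bp
  [19,20): 1 bp
  [20,25): 5 bp
  [25,33): 8 bp
  [33,34): 1 bp
  [34,44): 10 bp
  [44,46): 2 bp
  [46,61): 15 bp
  [61,63): 2 bp
  [63,72): 9 bp
  [72,76): 4 bp
  [76,81): 5 bp
  [81,89): 8 bp
  [89,94): 5 bp
  [94,102): 8 bp
  [102,107): 5 bp
  [107,110): 3 bp
  [110,114): 4 bp
  [114,118): 4 bp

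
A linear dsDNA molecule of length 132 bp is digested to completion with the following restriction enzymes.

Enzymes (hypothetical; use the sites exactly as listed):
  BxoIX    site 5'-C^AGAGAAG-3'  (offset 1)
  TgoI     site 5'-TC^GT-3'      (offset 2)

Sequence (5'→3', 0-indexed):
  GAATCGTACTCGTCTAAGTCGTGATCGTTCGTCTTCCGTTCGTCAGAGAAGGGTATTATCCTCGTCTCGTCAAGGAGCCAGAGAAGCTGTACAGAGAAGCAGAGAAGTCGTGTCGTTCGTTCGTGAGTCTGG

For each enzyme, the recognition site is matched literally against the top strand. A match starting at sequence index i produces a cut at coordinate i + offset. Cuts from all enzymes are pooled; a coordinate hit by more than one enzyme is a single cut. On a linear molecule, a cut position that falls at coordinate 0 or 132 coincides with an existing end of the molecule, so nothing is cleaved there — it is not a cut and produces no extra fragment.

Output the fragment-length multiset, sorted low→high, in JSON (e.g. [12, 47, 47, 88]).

Per-enzyme occurrences:
  BxoIX (CAGAGAAG, off=1): starts [43, 78, 91, 99] → cuts [44, 79, 92, 100]
  TgoI (TCGT, off=2): starts [3, 9, 18, 24, 28, 39, 61, 66, 107, 112, 116, 120] → cuts [5, 11, 20, 26, 30, 41, 63, 68, 109, 114, 118, 122]

All cut coordinates (distinct, sorted): [5, 11, 20, 26, 30, 41, 44, 63, 68, 79, 92, 100, 109, 114, 118, 122]

Fragment lengths:
  [0,5): 5 bp
  [5,11): 6 bp
  [11,20): 9 bp
  [20,26): 6 bp
  [26,30): 4 bp
  [30,41): 11 bp
  [41,44): 3 bp
  [44,63): 19 bp
  [63,68): 5 bp
  [68,79): 11 bp
  [79,92): 13 bp
  [92,100): 8 bp
  [100,109): 9 bp
  [109,114): 5 bp
  [114,118): 4 bp
  [118,122): 4 bp
  [122,132): 10 bp

[3,4,4,4,5,5,5,6,6,8,9,9,10,11,11,13,19]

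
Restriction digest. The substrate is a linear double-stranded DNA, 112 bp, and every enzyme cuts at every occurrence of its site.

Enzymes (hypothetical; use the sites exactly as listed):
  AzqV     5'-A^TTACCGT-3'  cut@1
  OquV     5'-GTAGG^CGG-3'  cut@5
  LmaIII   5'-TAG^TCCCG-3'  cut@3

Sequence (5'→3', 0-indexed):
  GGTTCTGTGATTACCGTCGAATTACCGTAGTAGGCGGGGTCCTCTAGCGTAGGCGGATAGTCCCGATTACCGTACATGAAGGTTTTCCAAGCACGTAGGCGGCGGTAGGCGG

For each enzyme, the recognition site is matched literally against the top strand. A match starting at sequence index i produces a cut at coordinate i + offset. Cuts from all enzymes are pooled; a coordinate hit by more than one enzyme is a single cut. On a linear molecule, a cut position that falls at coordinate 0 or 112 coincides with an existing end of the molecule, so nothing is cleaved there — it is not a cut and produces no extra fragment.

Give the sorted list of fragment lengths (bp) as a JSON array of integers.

[3,6,7,10,10,11,13,19,33]

Per-enzyme occurrences:
  AzqV ATTACCGT/1: at [9, 20, 65] ⇒ [10, 21, 66]
  OquV GTAGGCGG/5: at [29, 48, 94, 104] ⇒ [34, 53, 99, 109]
  LmaIII TAGTCCCG/3: at [57] ⇒ [60]

All cut coordinates (distinct, sorted): [10, 21, 34, 53, 60, 66, 99, 109]

Fragment lengths:
  [0,10): 10 bp
  [10,21): 11 bp
  [21,34): 13 bp
  [34,53): 19 bp
  [53,60): 7 bp
  [60,66): 6 bp
  [66,99): 33 bp
  [99,109): 10 bp
  [109,112): 3 bp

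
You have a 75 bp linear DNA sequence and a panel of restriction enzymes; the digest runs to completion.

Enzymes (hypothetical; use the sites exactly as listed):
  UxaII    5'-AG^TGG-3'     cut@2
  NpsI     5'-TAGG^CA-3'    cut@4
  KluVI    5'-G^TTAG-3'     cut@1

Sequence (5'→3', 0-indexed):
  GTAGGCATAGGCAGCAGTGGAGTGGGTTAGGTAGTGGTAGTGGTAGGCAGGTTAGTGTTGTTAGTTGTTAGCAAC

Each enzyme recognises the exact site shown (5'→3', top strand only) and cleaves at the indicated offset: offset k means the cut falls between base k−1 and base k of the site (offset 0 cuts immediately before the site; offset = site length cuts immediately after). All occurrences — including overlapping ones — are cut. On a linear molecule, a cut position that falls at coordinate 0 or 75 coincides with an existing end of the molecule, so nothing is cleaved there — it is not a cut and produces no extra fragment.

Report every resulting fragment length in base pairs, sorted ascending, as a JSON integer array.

[4,4,5,5,6,6,6,7,7,8,8,9]

Scan for sites:
  UxaII (AGTGG, off=2): starts [15, 20, 32, 38] → cuts [17, 22, 34, 40]
  NpsI (TAGGCA, off=4): starts [1, 7, 43] → cuts [5, 11, 47]
  KluVI (GTTAG, off=1): starts [25, 50, 59, 66] → cuts [26, 51, 60, 67]

Pooled cuts: [5, 11, 17, 22, 26, 34, 40, 47, 51, 60, 67]

Fragments:
  [0,5): 5 bp
  [5,11): 6 bp
  [11,17): 6 bp
  [17,22): 5 bp
  [22,26): 4 bp
  [26,34): 8 bp
  [34,40): 6 bp
  [40,47): 7 bp
  [47,51): 4 bp
  [51,60): 9 bp
  [60,67): 7 bp
  [67,75): 8 bp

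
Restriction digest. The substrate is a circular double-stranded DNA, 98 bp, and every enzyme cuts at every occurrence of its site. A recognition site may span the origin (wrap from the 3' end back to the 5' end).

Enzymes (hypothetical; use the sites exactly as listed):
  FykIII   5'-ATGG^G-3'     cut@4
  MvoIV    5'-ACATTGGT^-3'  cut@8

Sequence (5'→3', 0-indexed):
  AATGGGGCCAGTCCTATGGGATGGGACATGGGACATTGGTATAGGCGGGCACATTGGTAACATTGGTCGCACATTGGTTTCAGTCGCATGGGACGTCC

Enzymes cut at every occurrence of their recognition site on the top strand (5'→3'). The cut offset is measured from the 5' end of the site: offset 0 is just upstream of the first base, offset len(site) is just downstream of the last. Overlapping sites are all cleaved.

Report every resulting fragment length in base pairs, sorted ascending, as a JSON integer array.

Site scan:
  FykIII ATGGG/4: at [1, 15, 20, 27, 87] ⇒ [5, 19, 24, 31, 91]
  MvoIV ACATTGGT/8: at [32, 50, 59, 70] ⇒ [40, 58, 67, 78]

All cut coordinates (distinct, sorted): [5, 19, 24, 31, 40, 58, 67, 78, 91]

Fragment lengths:
  5→19: 14 bp
  19→24: 5 bp
  24→31: 7 bp
  31→40: 9 bp
  40→58: 18 bp
  58→67: 9 bp
  67→78: 11 bp
  78→91: 13 bp
  91→5 (wrap): 98-91+5 = 12 bp

[5,7,9,9,11,12,13,14,18]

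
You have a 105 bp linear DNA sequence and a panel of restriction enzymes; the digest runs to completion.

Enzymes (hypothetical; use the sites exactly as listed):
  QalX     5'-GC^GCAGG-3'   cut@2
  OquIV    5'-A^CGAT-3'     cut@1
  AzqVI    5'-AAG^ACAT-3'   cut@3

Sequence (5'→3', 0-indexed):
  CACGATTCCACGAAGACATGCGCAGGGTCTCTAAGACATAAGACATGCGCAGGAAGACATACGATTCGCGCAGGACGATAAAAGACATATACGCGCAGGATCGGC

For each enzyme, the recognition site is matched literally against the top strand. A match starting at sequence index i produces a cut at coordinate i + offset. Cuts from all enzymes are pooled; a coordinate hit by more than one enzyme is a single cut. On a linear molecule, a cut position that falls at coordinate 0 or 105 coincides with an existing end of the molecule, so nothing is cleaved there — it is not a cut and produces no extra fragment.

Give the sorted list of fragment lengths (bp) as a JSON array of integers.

Per-enzyme occurrences:
  QalX (GCGCAGG, off=2): starts [19, 46, 67, 92] → cuts [21, 48, 69, 94]
  OquIV (ACGAT, off=1): starts [1, 60, 74] → cuts [2, 61, 75]
  AzqVI (AAGACAT, off=3): starts [12, 32, 39, 53, 81] → cuts [15, 35, 42, 56, 84]

All cut coordinates (distinct, sorted): [2, 15, 21, 35, 42, 48, 56, 61, 69, 75, 84, 94]

Fragments:
  [0,2): 2 bp
  [2,15): 13 bp
  [15,21): 6 bp
  [21,35): 14 bp
  [35,42): 7 bp
  [42,48): 6 bp
  [48,56): 8 bp
  [56,61): 5 bp
  [61,69): 8 bp
  [69,75): 6 bp
  [75,84): 9 bp
  [84,94): 10 bp
  [94,105): 11 bp

[2,5,6,6,6,7,8,8,9,10,11,13,14]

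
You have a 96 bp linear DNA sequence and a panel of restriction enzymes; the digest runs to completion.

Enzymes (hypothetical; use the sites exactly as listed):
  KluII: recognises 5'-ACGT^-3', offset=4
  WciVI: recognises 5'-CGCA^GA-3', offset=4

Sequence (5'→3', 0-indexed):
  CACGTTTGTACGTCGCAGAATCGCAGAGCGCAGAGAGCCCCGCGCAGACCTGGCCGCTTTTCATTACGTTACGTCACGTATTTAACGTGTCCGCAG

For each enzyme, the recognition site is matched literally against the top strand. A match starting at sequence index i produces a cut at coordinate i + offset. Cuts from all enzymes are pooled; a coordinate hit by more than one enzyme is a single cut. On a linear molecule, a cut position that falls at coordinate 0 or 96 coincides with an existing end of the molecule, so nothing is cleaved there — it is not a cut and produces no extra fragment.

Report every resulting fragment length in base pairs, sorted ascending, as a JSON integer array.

Scan for sites:
  KluII ACGT/4: at [1, 9, 65, 70, 75, 84] ⇒ [5, 13, 69, 74, 79, 88]
  WciVI CGCAGA/4: at [13, 21, 28, 42] ⇒ [17, 25, 32, 46]

Pooled cuts: [5, 13, 17, 25, 32, 46, 69, 74, 79, 88]

Fragments:
  [0,5): 5 bp
  [5,13): 8 bp
  [13,17): 4 bp
  [17,25): 8 bp
  [25,32): 7 bp
  [32,46): 14 bp
  [46,69): 23 bp
  [69,74): 5 bp
  [74,79): 5 bp
  [79,88): 9 bp
  [88,96): 8 bp

[4,5,5,5,7,8,8,8,9,14,23]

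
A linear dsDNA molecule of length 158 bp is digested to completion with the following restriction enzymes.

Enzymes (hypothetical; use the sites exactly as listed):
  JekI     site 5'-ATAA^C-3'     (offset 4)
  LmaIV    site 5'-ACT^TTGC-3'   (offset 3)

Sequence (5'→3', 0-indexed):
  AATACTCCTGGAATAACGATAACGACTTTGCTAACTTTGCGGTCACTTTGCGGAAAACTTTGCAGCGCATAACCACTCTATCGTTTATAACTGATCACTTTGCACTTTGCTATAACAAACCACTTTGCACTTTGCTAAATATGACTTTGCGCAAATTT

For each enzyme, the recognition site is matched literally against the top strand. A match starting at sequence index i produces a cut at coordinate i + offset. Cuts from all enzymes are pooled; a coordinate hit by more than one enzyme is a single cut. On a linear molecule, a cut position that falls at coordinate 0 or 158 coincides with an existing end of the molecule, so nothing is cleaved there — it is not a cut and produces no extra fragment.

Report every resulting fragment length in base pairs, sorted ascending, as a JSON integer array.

[5,6,7,7,9,9,9,9,11,12,12,13,15,16,18]

Scan for sites:
  JekI ATAAC/4: at [12, 18, 68, 86, 111] ⇒ [16, 22, 72, 90, 115]
  LmaIV ACTTTGC/3: at [24, 33, 44, 56, 96, 103, 121, 128, 143] ⇒ [27, 36, 47, 59, 99, 106, 124, 131, 146]

All cut coordinates (distinct, sorted): [16, 22, 27, 36, 47, 59, 72, 90, 99, 106, 115, 124, 131, 146]

Fragment lengths:
  [0,16): 16 bp
  [16,22): 6 bp
  [22,27): 5 bp
  [27,36): 9 bp
  [36,47): 11 bp
  [47,59): 12 bp
  [59,72): 13 bp
  [72,90): 18 bp
  [90,99): 9 bp
  [99,106): 7 bp
  [106,115): 9 bp
  [115,124): 9 bp
  [124,131): 7 bp
  [131,146): 15 bp
  [146,158): 12 bp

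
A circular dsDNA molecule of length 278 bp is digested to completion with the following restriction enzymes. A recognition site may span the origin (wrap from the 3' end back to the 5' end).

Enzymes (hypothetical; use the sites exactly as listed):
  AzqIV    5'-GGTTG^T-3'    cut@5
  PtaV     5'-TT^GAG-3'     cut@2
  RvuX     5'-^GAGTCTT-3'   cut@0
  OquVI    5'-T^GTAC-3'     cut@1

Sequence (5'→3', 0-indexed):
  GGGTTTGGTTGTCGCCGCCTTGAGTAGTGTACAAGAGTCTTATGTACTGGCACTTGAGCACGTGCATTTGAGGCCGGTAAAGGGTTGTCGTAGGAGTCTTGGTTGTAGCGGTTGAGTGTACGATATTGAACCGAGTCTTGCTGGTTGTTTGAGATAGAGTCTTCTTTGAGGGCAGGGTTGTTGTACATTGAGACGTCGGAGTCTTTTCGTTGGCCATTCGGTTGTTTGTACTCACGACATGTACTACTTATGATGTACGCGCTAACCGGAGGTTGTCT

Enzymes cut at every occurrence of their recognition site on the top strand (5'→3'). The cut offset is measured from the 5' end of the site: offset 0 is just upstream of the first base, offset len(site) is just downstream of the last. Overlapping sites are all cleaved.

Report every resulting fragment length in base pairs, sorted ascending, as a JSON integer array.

Scan for sites:
  AzqIV (GGTTGT, off=5): starts [6, 82, 100, 142, 175, 219, 270] → cuts [11, 87, 105, 147, 180, 224, 275]
  PtaV (TTGAG, off=2): starts [19, 53, 67, 111, 148, 165, 187] → cuts [21, 55, 69, 113, 150, 167, 189]
  RvuX (GAGTCTT, off=0): starts [34, 93, 132, 156, 198] → cuts [34, 93, 132, 156, 198]
  OquVI (TGTAC, off=1): starts [27, 42, 116, 181, 226, 239, 253] → cuts [28, 43, 117, 182, 227, 240, 254]

Pooled cuts: [11, 21, 28, 34, 43, 55, 69, 87, 93, 105, 113, 117, 132, 147, 150, 156, 167, 180, 182, 189, 198, 224, 227, 240, 254, 275]

Fragments:
  11→21: 10 bp
  21→28: 7 bp
  28→34: 6 bp
  34→43: 9 bp
  43→55: 12 bp
  55→69: 14 bp
  69→87: 18 bp
  87→93: 6 bp
  93→105: 12 bp
  105→113: 8 bp
  113→117: 4 bp
  117→132: 15 bp
  132→147: 15 bp
  147→150: 3 bp
  150→156: 6 bp
  156→167: 11 bp
  167→180: 13 bp
  180→182: 2 bp
  182→189: 7 bp
  189→198: 9 bp
  198→224: 26 bp
  224→227: 3 bp
  227→240: 13 bp
  240→254: 14 bp
  254→275: 21 bp
  275→11 (wrap): 278-275+11 = 14 bp

[2,3,3,4,6,6,6,7,7,8,9,9,10,11,12,12,13,13,14,14,14,15,15,18,21,26]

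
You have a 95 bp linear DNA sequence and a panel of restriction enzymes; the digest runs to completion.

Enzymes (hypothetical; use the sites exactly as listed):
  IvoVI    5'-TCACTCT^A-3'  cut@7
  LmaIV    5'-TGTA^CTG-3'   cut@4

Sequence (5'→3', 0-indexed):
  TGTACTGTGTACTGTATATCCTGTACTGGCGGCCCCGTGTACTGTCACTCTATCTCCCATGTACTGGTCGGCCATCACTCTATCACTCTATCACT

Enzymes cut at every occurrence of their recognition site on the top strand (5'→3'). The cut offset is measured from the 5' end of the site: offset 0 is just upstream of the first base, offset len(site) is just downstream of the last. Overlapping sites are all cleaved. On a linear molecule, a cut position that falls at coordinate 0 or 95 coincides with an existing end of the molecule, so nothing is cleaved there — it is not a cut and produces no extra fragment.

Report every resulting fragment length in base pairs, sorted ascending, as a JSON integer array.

Site scan:
  IvoVI TCACTCTA/7: at [44, 74, 82] ⇒ [51, 81, 89]
  LmaIV TGTACTG/4: at [0, 7, 21, 37, 59] ⇒ [4, 11, 25, 41, 63]

All cut coordinates (distinct, sorted): [4, 11, 25, 41, 51, 63, 81, 89]

Fragments:
  [0,4): 4 bp
  [4,11): 7 bp
  [11,25): 14 bp
  [25,41): 16 bp
  [41,51): 10 bp
  [51,63): 12 bp
  [63,81): 18 bp
  [81,89): 8 bp
  [89,95): 6 bp

[4,6,7,8,10,12,14,16,18]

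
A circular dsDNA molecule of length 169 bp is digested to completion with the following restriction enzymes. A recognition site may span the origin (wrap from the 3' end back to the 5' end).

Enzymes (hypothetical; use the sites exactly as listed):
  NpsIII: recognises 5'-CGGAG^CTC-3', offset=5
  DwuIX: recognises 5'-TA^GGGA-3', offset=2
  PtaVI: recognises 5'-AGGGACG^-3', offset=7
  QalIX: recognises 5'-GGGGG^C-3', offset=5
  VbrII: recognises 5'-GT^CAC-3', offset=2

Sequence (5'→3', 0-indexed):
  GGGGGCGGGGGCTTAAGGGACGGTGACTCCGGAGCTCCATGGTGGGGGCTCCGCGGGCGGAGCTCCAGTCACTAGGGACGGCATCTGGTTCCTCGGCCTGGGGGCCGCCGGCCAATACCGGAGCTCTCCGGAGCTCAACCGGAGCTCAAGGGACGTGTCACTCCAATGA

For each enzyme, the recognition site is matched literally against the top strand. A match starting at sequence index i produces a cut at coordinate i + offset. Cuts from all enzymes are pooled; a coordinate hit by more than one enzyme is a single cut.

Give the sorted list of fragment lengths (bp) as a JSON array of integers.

[3,5,6,6,7,10,11,11,11,12,14,14,16,19,24]

Per-enzyme occurrences:
  NpsIII CGGAGCTC/5: at [29, 57, 118, 128, 139] ⇒ [34, 62, 123, 133, 144]
  DwuIX TAGGGA/2: at [72] ⇒ [74]
  PtaVI AGGGACG/7: at [15, 73, 148] ⇒ [22, 80, 155]
  QalIX GGGGGC/5: at [0, 6, 43, 99] ⇒ [5, 11, 48, 104]
  VbrII GTCAC/2: at [67, 156] ⇒ [69, 158]

All cut coordinates (distinct, sorted): [5, 11, 22, 34, 48, 62, 69, 74, 80, 104, 123, 133, 144, 155, 158]

Fragment lengths:
  5→11: 6 bp
  11→22: 11 bp
  22→34: 12 bp
  34→48: 14 bp
  48→62: 14 bp
  62→69: 7 bp
  69→74: 5 bp
  74→80: 6 bp
  80→104: 24 bp
  104→123: 19 bp
  123→133: 10 bp
  133→144: 11 bp
  144→155: 11 bp
  155→158: 3 bp
  158→5 (wrap): 169-158+5 = 16 bp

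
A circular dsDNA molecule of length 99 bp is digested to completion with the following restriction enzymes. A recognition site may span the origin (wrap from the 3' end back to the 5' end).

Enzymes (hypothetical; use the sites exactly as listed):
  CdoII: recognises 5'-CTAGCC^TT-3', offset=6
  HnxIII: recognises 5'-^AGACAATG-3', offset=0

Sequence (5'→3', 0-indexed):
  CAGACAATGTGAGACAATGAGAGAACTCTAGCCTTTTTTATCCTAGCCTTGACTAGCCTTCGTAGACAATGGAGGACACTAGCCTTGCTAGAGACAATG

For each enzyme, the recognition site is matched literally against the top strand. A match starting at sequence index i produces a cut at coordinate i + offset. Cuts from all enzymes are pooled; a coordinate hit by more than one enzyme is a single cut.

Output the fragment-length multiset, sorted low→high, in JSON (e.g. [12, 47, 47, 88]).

[5,7,9,10,10,15,21,22]

Site scan:
  CdoII (CTAGCCTT, off=6): starts [27, 42, 52, 78] → cuts [33, 48, 58, 84]
  HnxIII (AGACAATG, off=0): starts [1, 11, 63, 91] → cuts [1, 11, 63, 91]

All cut coordinates (distinct, sorted): [1, 11, 33, 48, 58, 63, 84, 91]

Fragment lengths:
  1→11: 10 bp
  11→33: 22 bp
  33→48: 15 bp
  48→58: 10 bp
  58→63: 5 bp
  63→84: 21 bp
  84→91: 7 bp
  91→1 (wrap): 99-91+1 = 9 bp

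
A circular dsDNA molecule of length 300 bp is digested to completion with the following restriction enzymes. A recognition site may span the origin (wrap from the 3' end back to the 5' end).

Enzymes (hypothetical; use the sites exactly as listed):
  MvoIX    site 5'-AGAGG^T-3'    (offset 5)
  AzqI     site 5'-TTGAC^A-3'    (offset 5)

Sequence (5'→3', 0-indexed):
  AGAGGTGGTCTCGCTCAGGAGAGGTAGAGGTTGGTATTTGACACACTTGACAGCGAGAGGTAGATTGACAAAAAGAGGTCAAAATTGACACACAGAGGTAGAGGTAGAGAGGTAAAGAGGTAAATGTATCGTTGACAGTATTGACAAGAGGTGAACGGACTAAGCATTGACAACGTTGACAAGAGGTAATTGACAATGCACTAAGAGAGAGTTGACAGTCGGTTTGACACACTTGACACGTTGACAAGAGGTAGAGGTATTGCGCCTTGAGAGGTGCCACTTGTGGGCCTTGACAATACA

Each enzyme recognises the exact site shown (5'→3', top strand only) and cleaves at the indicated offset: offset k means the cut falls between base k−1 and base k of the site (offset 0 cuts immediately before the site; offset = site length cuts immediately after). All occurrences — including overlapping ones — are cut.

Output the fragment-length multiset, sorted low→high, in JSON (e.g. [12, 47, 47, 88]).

[6,6,6,6,6,6,8,8,8,8,9,9,9,9,9,9,9,9,11,11,12,12,16,17,19,20,20,22]

Per-enzyme occurrences:
  MvoIX (AGAGGT, off=5): starts [0, 19, 25, 55, 73, 93, 99, 107, 115, 146, 181, 246, 252, 269] → cuts [5, 24, 30, 60, 78, 98, 104, 112, 120, 151, 186, 251, 257, 274]
  AzqI (TTGACA, off=5): starts [37, 46, 64, 84, 131, 140, 166, 175, 189, 211, 223, 232, 240, 289] → cuts [42, 51, 69, 89, 136, 145, 171, 180, 194, 216, 228, 237, 245, 294]

Pooled cuts: [5, 24, 30, 42, 51, 60, 69, 78, 89, 98, 104, 112, 120, 136, 145, 151, 171, 180, 186, 194, 216, 228, 237, 245, 251, 257, 274, 294]

Fragments:
  5→24: 19 bp
  24→30: 6 bp
  30→42: 12 bp
  42→51: 9 bp
  51→60: 9 bp
  60→69: 9 bp
  69→78: 9 bp
  78→89: 11 bp
  89→98: 9 bp
  98→104: 6 bp
  104→112: 8 bp
  112→120: 8 bp
  120→136: 16 bp
  136→145: 9 bp
  145→151: 6 bp
  151→171: 20 bp
  171→180: 9 bp
  180→186: 6 bp
  186→194: 8 bp
  194→216: 22 bp
  216→228: 12 bp
  228→237: 9 bp
  237→245: 8 bp
  245→251: 6 bp
  251→257: 6 bp
  257→274: 17 bp
  274→294: 20 bp
  294→5 (wrap): 300-294+5 = 11 bp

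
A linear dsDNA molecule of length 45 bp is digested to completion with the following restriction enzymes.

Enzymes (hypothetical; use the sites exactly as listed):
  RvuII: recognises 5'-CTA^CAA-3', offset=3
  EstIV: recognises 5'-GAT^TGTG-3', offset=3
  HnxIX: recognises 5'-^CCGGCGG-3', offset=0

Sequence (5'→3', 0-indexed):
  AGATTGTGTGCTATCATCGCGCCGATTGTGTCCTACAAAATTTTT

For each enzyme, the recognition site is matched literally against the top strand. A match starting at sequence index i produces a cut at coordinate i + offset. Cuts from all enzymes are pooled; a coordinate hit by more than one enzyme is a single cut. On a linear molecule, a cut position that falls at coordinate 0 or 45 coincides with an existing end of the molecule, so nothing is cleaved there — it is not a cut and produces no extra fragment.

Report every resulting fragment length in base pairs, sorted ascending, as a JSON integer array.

Per-enzyme occurrences:
  RvuII CTACAA/3: at [32] ⇒ [35]
  EstIV GATTGTG/3: at [1, 23] ⇒ [4, 26]
  HnxIX (CCGGCGG, off=0): no sites

Pooled cuts: [4, 26, 35]

Fragment lengths:
  [0,4): 4 bp
  [4,26): 22 bp
  [26,35): 9 bp
  [35,45): 10 bp

[4,9,10,22]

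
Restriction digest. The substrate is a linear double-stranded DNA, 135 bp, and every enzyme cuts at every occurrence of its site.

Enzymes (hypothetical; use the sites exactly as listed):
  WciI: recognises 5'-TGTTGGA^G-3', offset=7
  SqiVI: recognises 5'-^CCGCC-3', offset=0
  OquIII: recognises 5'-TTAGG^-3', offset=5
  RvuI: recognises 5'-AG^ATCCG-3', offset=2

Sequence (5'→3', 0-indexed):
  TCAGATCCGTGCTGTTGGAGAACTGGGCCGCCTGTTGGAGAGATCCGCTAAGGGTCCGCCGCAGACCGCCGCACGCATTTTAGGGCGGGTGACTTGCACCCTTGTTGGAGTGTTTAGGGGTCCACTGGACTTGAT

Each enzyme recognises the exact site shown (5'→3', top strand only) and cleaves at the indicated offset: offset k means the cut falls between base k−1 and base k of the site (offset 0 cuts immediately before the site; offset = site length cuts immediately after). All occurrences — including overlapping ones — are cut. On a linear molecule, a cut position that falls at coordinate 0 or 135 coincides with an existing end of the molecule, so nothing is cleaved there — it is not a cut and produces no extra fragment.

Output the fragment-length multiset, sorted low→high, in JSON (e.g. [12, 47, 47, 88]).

Scan for sites:
  WciI TGTTGGAG/7: at [12, 32, 102] ⇒ [19, 39, 109]
  SqiVI CCGCC/0: at [27, 55, 65] ⇒ [27, 55, 65]
  OquIII TTAGG/5: at [79, 113] ⇒ [84, 118]
  RvuI AGATCCG/2: at [2, 40] ⇒ [4, 42]

All cut coordinates (distinct, sorted): [4, 19, 27, 39, 42, 55, 65, 84, 109, 118]

Fragments:
  [0,4): 4 bp
  [4,19): 15 bp
  [19,27): 8 bp
  [27,39): 12 bp
  [39,42): 3 bp
  [42,55): 13 bp
  [55,65): 10 bp
  [65,84): 19 bp
  [84,109): 25 bp
  [109,118): 9 bp
  [118,135): 17 bp

[3,4,8,9,10,12,13,15,17,19,25]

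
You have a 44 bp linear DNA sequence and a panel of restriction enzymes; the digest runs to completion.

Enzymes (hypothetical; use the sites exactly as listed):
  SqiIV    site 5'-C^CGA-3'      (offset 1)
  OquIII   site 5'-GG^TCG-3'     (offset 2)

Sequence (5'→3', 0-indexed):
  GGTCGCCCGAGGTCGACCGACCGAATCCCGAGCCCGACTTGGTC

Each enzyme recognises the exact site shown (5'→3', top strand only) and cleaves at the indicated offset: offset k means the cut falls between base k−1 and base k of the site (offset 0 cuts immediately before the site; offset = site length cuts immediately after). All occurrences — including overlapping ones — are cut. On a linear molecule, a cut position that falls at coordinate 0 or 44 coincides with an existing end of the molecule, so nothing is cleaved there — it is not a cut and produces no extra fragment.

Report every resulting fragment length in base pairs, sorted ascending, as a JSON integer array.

Scan for sites:
  SqiIV (CCGA, off=1): starts [6, 16, 20, 27, 33] → cuts [7, 17, 21, 28, 34]
  OquIII (GGTCG, off=2): starts [0, 10] → cuts [2, 12]

All cut coordinates (distinct, sorted): [2, 7, 12, 17, 21, 28, 34]

Fragment lengths:
  [0,2): 2 bp
  [2,7): 5 bp
  [7,12): 5 bp
  [12,17): 5 bp
  [17,21): 4 bp
  [21,28): 7 bp
  [28,34): 6 bp
  [34,44): 10 bp

[2,4,5,5,5,6,7,10]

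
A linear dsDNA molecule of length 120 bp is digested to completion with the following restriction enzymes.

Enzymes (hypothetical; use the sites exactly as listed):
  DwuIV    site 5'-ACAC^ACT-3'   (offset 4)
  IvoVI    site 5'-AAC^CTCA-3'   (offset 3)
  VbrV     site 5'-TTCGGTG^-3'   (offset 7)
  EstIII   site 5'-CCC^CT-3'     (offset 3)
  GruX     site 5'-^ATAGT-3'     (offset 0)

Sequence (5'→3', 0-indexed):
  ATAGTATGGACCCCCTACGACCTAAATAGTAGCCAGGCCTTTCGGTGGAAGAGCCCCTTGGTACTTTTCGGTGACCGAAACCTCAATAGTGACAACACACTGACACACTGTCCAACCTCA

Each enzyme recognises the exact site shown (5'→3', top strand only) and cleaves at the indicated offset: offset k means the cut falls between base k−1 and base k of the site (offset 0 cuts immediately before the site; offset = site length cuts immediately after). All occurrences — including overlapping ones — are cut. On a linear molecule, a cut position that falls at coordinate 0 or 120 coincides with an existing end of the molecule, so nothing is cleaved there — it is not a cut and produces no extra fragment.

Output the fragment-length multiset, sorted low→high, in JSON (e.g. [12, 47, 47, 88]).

[4,4,8,8,9,10,11,13,14,17,22]

Scan for sites:
  DwuIV (ACACACT, off=4): starts [94, 102] → cuts [98, 106]
  IvoVI (AACCTCA, off=3): starts [78, 113] → cuts [81, 116]
  VbrV (TTCGGTG, off=7): starts [40, 66] → cuts [47, 73]
  EstIII (CCCCT, off=3): starts [11, 53] → cuts [14, 56]
  GruX (ATAGT, off=0): starts [0, 25, 85] → cuts [25, 85] (position 0 is a terminus of the linear molecule — no cut)

All cut coordinates (distinct, sorted): [14, 25, 47, 56, 73, 81, 85, 98, 106, 116]

Fragment lengths:
  [0,14): 14 bp
  [14,25): 11 bp
  [25,47): 22 bp
  [47,56): 9 bp
  [56,73): 17 bp
  [73,81): 8 bp
  [81,85): 4 bp
  [85,98): 13 bp
  [98,106): 8 bp
  [106,116): 10 bp
  [116,120): 4 bp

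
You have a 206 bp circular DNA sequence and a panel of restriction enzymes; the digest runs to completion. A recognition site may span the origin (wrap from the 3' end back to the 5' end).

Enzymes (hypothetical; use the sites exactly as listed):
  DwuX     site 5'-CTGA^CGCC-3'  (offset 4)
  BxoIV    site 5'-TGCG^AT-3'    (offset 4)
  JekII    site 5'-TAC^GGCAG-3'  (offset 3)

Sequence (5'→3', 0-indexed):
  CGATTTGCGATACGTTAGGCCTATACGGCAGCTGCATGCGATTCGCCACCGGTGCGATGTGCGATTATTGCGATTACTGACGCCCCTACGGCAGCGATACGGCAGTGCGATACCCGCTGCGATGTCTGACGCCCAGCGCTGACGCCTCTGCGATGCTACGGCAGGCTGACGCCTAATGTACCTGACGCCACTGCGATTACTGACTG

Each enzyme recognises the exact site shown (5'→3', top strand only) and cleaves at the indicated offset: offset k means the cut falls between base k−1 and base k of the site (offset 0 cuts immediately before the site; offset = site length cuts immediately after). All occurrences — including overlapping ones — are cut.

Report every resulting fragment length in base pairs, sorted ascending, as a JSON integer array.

[7,7,7,8,8,9,9,9,10,10,10,11,12,13,13,14,16,16,17]

Scan for sites:
  DwuX CTGACGCC/4: at [76, 125, 138, 165, 181] ⇒ [80, 129, 142, 169, 185]
  BxoIV TGCGAT/4: at [5, 36, 52, 59, 68, 105, 117, 148, 191, 204] ⇒ [2, 9, 40, 56, 63, 72, 109, 121, 152, 195]
  JekII TACGGCAG/3: at [23, 86, 97, 156] ⇒ [26, 89, 100, 159]

Pooled cuts: [2, 9, 26, 40, 56, 63, 72, 80, 89, 100, 109, 121, 129, 142, 152, 159, 169, 185, 195]

Fragments:
  2→9: 7 bp
  9→26: 17 bp
  26→40: 14 bp
  40→56: 16 bp
  56→63: 7 bp
  63→72: 9 bp
  72→80: 8 bp
  80→89: 9 bp
  89→100: 11 bp
  100→109: 9 bp
  109→121: 12 bp
  121→129: 8 bp
  129→142: 13 bp
  142→152: 10 bp
  152→159: 7 bp
  159→169: 10 bp
  169→185: 16 bp
  185→195: 10 bp
  195→2 (wrap): 206-195+2 = 13 bp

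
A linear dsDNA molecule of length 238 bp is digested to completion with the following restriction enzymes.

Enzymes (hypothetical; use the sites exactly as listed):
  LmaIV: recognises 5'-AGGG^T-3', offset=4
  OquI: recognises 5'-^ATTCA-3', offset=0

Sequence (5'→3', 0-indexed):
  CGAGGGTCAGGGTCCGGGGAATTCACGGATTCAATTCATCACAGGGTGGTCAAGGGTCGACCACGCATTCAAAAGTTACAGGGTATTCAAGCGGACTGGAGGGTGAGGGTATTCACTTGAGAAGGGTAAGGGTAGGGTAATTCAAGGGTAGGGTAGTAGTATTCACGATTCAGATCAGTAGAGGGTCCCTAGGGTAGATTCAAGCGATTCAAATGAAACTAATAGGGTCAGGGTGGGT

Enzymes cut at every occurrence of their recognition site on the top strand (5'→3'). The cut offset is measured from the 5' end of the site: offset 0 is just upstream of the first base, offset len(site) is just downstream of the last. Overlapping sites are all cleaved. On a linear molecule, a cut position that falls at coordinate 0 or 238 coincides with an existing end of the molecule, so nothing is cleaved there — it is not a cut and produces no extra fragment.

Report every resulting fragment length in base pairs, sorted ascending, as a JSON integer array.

Per-enzyme occurrences:
  LmaIV AGGGT/4: at [2, 8, 42, 52, 79, 99, 105, 122, 128, 133, 144, 149, 181, 190, 223, 229] ⇒ [6, 12, 46, 56, 83, 103, 109, 126, 132, 137, 148, 153, 185, 194, 227, 233]
  OquI ATTCA/0: at [20, 28, 33, 66, 84, 110, 139, 160, 167, 197, 206] ⇒ [20, 28, 33, 66, 84, 110, 139, 160, 167, 197, 206]

Pooled cuts: [6, 12, 20, 28, 33, 46, 56, 66, 83, 84, 103, 109, 110, 126, 132, 137, 139, 148, 153, 160, 167, 185, 194, 197, 206, 227, 233]

Fragments:
  [0,6): 6 bp
  [6,12): 6 bp
  [12,20): 8 bp
  [20,28): 8 bp
  [28,33): 5 bp
  [33,46): 13 bp
  [46,56): 10 bp
  [56,66): 10 bp
  [66,83): 17 bp
  [83,84): 1 bp
  [84,103): 19 bp
  [103,109): 6 bp
  [109,110): 1 bp
  [110,126): 16 bp
  [126,132): 6 bp
  [132,137): 5 bp
  [137,139): 2 bp
  [139,148): 9 bp
  [148,153): 5 bp
  [153,160): 7 bp
  [160,167): 7 bp
  [167,185): 18 bp
  [185,194): 9 bp
  [194,197): 3 bp
  [197,206): 9 bp
  [206,227): 21 bp
  [227,233): 6 bp
  [233,238): 5 bp

[1,1,2,3,5,5,5,5,6,6,6,6,6,7,7,8,8,9,9,9,10,10,13,16,17,18,19,21]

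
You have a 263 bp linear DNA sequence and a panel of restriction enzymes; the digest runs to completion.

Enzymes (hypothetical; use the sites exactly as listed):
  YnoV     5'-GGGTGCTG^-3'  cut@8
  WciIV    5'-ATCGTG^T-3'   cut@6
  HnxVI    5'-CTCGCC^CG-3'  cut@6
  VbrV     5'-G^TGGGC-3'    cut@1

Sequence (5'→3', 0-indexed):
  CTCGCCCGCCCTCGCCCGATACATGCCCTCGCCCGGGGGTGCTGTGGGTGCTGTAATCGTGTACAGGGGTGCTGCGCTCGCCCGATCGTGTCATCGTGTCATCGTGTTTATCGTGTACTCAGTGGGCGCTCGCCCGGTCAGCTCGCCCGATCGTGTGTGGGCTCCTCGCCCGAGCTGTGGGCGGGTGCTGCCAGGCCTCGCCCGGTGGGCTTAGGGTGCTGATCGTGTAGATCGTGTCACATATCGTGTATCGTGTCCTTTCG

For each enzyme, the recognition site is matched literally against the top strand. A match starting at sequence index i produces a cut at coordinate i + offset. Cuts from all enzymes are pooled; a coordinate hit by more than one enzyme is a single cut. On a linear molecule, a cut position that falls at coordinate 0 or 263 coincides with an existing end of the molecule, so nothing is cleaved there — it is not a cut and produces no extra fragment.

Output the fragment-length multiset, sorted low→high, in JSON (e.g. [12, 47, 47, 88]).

[2,3,6,6,7,7,7,8,8,8,8,8,8,8,9,9,9,10,11,12,12,12,13,13,13,13,16,17]

Scan for sites:
  YnoV (GGGTGCTG, off=8): starts [36, 45, 66, 182, 213] → cuts [44, 53, 74, 190, 221]
  WciIV (ATCGTGT, off=6): starts [55, 84, 92, 100, 109, 149, 221, 230, 242, 249] → cuts [61, 90, 98, 106, 115, 155, 227, 236, 248, 255]
  HnxVI (CTCGCCCG, off=6): starts [0, 10, 27, 76, 128, 141, 164, 196] → cuts [6, 16, 33, 82, 134, 147, 170, 202]
  VbrV (GTGGGC, off=1): starts [121, 156, 176, 204] → cuts [122, 157, 177, 205]

Pooled cuts: [6, 16, 33, 44, 53, 61, 74, 82, 90, 98, 106, 115, 122, 134, 147, 155, 157, 170, 177, 190, 202, 205, 221, 227, 236, 248, 255]

Fragment lengths:
  [0,6): 6 bp
  [6,16): 10 bp
  [16,33): 17 bp
  [33,44): 11 bp
  [44,53): 9 bp
  [53,61): 8 bp
  [61,74): 13 bp
  [74,82): 8 bp
  [82,90): 8 bp
  [90,98): 8 bp
  [98,106): 8 bp
  [106,115): 9 bp
  [115,122): 7 bp
  [122,134): 12 bp
  [134,147): 13 bp
  [147,155): 8 bp
  [155,157): 2 bp
  [157,170): 13 bp
  [170,177): 7 bp
  [177,190): 13 bp
  [190,202): 12 bp
  [202,205): 3 bp
  [205,221): 16 bp
  [221,227): 6 bp
  [227,236): 9 bp
  [236,248): 12 bp
  [248,255): 7 bp
  [255,263): 8 bp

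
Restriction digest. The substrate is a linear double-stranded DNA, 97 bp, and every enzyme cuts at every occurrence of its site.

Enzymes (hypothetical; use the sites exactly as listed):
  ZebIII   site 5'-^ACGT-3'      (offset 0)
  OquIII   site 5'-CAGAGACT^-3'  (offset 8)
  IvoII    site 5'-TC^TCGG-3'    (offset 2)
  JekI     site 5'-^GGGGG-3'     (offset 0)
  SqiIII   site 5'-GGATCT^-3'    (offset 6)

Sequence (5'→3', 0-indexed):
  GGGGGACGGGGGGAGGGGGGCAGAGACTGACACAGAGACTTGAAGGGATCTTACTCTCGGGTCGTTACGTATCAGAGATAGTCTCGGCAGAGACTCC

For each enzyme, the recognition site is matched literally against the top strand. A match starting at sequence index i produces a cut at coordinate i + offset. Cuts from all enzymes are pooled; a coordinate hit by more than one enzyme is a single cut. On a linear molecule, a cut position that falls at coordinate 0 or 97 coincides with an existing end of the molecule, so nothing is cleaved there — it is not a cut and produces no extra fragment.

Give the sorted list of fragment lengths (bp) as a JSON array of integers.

[1,1,2,5,6,7,10,11,12,12,13,17]

Site scan:
  ZebIII ACGT/0: at [66] ⇒ [66]
  OquIII CAGAGACT/8: at [20, 32, 87] ⇒ [28, 40, 95]
  IvoII TCTCGG/2: at [54, 81] ⇒ [56, 83]
  JekI GGGGG/0: at [0, 7, 8, 14, 15] ⇒ [7, 8, 14, 15] (position 0 is a terminus of the linear molecule — no cut)
  SqiIII GGATCT/6: at [45] ⇒ [51]

Pooled cuts: [7, 8, 14, 15, 28, 40, 51, 56, 66, 83, 95]

Fragment lengths:
  [0,7): 7 bp
  [7,8): 1 bp
  [8,14): 6 bp
  [14,15): 1 bp
  [15,28): 13 bp
  [28,40): 12 bp
  [40,51): 11 bp
  [51,56): 5 bp
  [56,66): 10 bp
  [66,83): 17 bp
  [83,95): 12 bp
  [95,97): 2 bp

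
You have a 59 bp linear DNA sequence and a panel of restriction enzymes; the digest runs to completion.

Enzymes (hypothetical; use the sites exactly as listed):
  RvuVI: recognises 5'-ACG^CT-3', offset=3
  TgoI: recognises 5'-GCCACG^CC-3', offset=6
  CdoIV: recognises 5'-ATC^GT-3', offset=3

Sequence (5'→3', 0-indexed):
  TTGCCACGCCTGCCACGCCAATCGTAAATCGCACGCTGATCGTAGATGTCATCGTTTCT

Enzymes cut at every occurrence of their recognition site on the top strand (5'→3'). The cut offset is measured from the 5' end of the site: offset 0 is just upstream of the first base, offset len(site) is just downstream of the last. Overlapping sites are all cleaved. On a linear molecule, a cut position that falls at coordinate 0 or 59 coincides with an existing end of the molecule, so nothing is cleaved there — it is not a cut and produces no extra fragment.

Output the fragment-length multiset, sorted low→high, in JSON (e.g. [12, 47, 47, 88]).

Site scan:
  RvuVI (ACGCT, off=3): starts [32] → cuts [35]
  TgoI (GCCACGCC, off=6): starts [2, 11] → cuts [8, 17]
  CdoIV (ATCGT, off=3): starts [20, 38, 50] → cuts [23, 41, 53]

Pooled cuts: [8, 17, 23, 35, 41, 53]

Fragment lengths:
  [0,8): 8 bp
  [8,17): 9 bp
  [17,23): 6 bp
  [23,35): 12 bp
  [35,41): 6 bp
  [41,53): 12 bp
  [53,59): 6 bp

[6,6,6,8,9,12,12]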